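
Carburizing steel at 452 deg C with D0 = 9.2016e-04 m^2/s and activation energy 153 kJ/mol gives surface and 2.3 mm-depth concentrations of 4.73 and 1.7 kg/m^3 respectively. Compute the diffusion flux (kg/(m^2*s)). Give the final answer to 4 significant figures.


Step 1: D = D0 * exp(-Qd/(R*T))
T = 452 + 273.15 = 725.15 K
D = 9.2016e-04 * exp(-153e3 / (8.314 * 725.15)) = 8.75861e-15 m^2/s
Step 2: J = D * (C1 - C2) / dx
J = 8.75861e-15 * (4.73 - 1.7) / 2.3e-03
J = 1.154e-11 kg/(m^2*s)


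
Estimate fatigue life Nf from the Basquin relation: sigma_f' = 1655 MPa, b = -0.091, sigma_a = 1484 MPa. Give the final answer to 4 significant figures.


sigma_a = sigma_f' * (2*Nf)^b
2*Nf = (sigma_a / sigma_f')^(1/b)
2*Nf = (1484 / 1655)^(1/-0.091)
2*Nf = 3.31501
Nf = 1.658 cycles


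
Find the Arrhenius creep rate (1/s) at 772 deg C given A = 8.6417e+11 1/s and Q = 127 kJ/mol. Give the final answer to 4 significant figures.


rate = A * exp(-Q / (R*T))
T = 772 + 273.15 = 1045.15 K
rate = 8.6417e+11 * exp(-127e3 / (8.314 * 1045.15))
rate = 388300 1/s


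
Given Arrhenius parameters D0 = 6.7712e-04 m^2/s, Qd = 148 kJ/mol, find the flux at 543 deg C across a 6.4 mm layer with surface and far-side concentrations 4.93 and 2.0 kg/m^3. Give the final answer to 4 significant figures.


Step 1: D = D0 * exp(-Qd/(R*T))
T = 543 + 273.15 = 816.15 K
D = 6.7712e-04 * exp(-148e3 / (8.314 * 816.15)) = 2.28105e-13 m^2/s
Step 2: J = D * (C1 - C2) / dx
J = 2.28105e-13 * (4.93 - 2.0) / 6.4e-03
J = 1.044e-10 kg/(m^2*s)


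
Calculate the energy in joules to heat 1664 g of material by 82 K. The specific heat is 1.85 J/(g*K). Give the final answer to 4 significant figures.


Q = m * cp * dT
Q = 1664 * 1.85 * 82
Q = 252400 J


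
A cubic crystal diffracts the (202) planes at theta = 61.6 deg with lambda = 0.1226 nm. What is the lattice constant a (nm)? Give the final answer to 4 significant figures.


d = lambda / (2*sin(theta))
d = 0.1226 / (2*sin(61.6 deg))
d = 0.0696869 nm
a = d * sqrt(h^2+k^2+l^2) = 0.0696869 * sqrt(8)
a = 0.1971 nm


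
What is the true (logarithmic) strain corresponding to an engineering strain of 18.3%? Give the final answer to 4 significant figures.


epsilon_true = ln(1 + epsilon_eng)
epsilon_true = ln(1 + 0.183)
epsilon_true = 0.1681


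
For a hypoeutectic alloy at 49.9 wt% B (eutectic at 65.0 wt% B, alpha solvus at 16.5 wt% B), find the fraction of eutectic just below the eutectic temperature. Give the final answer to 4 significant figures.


f_primary = (C_e - C0) / (C_e - C_alpha_max)
f_primary = (65.0 - 49.9) / (65.0 - 16.5)
f_primary = 0.31134
f_eutectic = 1 - 0.31134 = 0.6887


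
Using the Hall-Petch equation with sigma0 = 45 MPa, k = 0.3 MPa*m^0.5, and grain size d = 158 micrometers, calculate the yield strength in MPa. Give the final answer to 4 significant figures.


sigma_y = sigma0 + k / sqrt(d)
d = 158 um = 1.58e-04 m
sigma_y = 45 + 0.3 / sqrt(1.58e-04)
sigma_y = 68.87 MPa


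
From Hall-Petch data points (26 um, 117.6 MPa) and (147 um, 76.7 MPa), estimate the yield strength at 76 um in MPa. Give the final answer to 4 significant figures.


sigma_y = sigma0 + k / sqrt(d)
1/sqrt(d1) = 1/sqrt(2.6e-05) = 196.116;  1/sqrt(d2) = 82.4786
k = (sigma1 - sigma2) / (1/sqrt(d1) - 1/sqrt(d2)) = (117.6 - 76.7) / (196.116 - 82.4786) = 0.359916 MPa*m^0.5
sigma0 = sigma1 - k/sqrt(d1) = 117.6 - 0.359916*196.116 = 47.0146 MPa
sigma_y(d3) = 47.0146 + 0.359916 / sqrt(7.6e-05) = 88.3 MPa


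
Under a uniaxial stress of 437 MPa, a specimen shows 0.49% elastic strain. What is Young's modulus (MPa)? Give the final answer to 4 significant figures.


E = sigma / epsilon
epsilon = 0.49% = 4.9e-03
E = 437 / 4.9e-03
E = 89180 MPa


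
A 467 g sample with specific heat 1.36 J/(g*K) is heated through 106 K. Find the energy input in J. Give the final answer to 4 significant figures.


Q = m * cp * dT
Q = 467 * 1.36 * 106
Q = 67320 J


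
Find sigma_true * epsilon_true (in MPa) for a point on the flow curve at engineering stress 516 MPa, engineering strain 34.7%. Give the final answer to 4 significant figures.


sigma_true = sigma_eng * (1 + epsilon_eng)
sigma_true = 516 * (1 + 0.347) = 695.052 MPa
epsilon_true = ln(1 + epsilon_eng)
epsilon_true = ln(1 + 0.347) = 0.29788
sigma_true * epsilon_true = 695.052 * 0.29788 = 207 MPa


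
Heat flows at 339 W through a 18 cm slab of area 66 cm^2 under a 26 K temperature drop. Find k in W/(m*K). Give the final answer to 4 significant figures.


k = Q*L / (A*dT)
L = 0.18 m, A = 6.6e-03 m^2
k = 339 * 0.18 / (6.6e-03 * 26)
k = 355.6 W/(m*K)


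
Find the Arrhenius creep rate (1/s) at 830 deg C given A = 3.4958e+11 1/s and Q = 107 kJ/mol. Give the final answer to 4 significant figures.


rate = A * exp(-Q / (R*T))
T = 830 + 273.15 = 1103.15 K
rate = 3.4958e+11 * exp(-107e3 / (8.314 * 1103.15))
rate = 2.998e+06 1/s


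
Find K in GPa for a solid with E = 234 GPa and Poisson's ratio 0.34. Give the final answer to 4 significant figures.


K = E / (3*(1-2*nu))
K = 234 / (3*(1-2*0.34))
K = 243.8 GPa


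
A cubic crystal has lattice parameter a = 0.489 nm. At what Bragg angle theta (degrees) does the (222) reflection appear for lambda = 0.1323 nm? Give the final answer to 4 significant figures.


d = a / sqrt(h^2+k^2+l^2)
d = 0.489 / sqrt(12) = 0.141162 nm
lambda = 2*d*sin(theta)  =>  sin(theta) = lambda / (2*d)
sin(theta) = 0.1323 / (2 * 0.141162) = 0.46861
theta = 27.94 deg


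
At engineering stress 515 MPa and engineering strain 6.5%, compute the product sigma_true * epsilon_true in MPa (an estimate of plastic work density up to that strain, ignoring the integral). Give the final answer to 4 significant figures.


sigma_true = sigma_eng * (1 + epsilon_eng)
sigma_true = 515 * (1 + 0.065) = 548.475 MPa
epsilon_true = ln(1 + epsilon_eng)
epsilon_true = ln(1 + 0.065) = 0.0629748
sigma_true * epsilon_true = 548.475 * 0.0629748 = 34.54 MPa


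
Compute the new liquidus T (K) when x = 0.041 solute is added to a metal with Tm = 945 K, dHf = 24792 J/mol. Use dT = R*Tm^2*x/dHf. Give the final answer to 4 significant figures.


dT = R*Tm^2*x / dHf
dT = 8.314 * 945^2 * 0.041 / 24792
dT = 12.2785 K
T_new = 945 - 12.2785 = 932.7 K


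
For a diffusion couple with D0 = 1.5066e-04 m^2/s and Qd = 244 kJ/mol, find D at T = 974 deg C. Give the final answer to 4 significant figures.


D = D0 * exp(-Qd / (R*T))
T = 1247.15 K
D = 1.5066e-04 * exp(-244e3 / (8.314 * 1247.15))
D = 9.081e-15 m^2/s


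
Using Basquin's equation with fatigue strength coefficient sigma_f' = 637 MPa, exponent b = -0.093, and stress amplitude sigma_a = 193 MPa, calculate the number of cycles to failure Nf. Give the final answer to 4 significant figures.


sigma_a = sigma_f' * (2*Nf)^b
2*Nf = (sigma_a / sigma_f')^(1/b)
2*Nf = (193 / 637)^(1/-0.093)
2*Nf = 376836
Nf = 188400 cycles


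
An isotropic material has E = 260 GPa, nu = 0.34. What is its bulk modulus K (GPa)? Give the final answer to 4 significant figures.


K = E / (3*(1-2*nu))
K = 260 / (3*(1-2*0.34))
K = 270.8 GPa


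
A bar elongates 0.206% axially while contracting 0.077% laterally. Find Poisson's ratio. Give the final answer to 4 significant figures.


nu = -epsilon_lat / epsilon_axial
Lateral strain is contraction (negative), so using magnitudes:
nu = 0.077 / 0.206
nu = 0.3738


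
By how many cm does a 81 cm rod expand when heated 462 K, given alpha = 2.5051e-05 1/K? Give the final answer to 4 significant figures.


dL = L0 * alpha * dT
dL = 81 * 2.5051e-05 * 462
dL = 0.9375 cm


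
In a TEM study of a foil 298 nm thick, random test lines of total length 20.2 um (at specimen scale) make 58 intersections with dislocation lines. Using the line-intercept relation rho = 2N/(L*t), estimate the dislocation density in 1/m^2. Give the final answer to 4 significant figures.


rho = 2N / (L * t)
L = 20.2 um = 2.02e-05 m, t = 298 nm = 2.98e-07 m
rho = 2 * 58 / (2.02e-05 * 2.98e-07)
rho = 1.927e+13 1/m^2


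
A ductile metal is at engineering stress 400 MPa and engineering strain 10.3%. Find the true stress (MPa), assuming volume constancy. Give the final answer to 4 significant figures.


sigma_true = sigma_eng * (1 + epsilon_eng)
sigma_true = 400 * (1 + 0.103)
sigma_true = 441.2 MPa


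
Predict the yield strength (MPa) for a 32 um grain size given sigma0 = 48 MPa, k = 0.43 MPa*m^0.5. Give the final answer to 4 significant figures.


sigma_y = sigma0 + k / sqrt(d)
d = 32 um = 3.2e-05 m
sigma_y = 48 + 0.43 / sqrt(3.2e-05)
sigma_y = 124 MPa


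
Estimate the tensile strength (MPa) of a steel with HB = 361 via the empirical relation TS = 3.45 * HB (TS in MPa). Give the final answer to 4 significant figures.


TS (MPa) = 3.45 * HB
TS = 3.45 * 361
TS = 1245 MPa


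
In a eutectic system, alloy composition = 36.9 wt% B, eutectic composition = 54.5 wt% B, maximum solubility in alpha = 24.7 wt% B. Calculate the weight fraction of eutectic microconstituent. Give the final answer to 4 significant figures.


f_primary = (C_e - C0) / (C_e - C_alpha_max)
f_primary = (54.5 - 36.9) / (54.5 - 24.7)
f_primary = 0.590604
f_eutectic = 1 - 0.590604 = 0.4094


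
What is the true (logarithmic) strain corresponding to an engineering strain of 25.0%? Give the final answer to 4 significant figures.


epsilon_true = ln(1 + epsilon_eng)
epsilon_true = ln(1 + 0.25)
epsilon_true = 0.2231


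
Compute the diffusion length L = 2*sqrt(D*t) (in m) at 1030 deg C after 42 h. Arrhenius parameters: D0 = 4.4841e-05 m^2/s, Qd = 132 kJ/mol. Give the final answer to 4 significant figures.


Step 1: D = D0 * exp(-Qd/(R*T))
T = 1303.15 K
D = 4.4841e-05 * exp(-132e3 / (8.314 * 1303.15)) = 2.2934e-10 m^2/s
Step 2: L = 2*sqrt(D*t)
t = 42 h = 151200 s
L = 2*sqrt(2.2934e-10 * 151200) = 0.01178 m


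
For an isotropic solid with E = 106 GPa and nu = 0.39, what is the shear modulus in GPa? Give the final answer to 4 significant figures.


G = E / (2*(1+nu))
G = 106 / (2*(1+0.39))
G = 38.13 GPa


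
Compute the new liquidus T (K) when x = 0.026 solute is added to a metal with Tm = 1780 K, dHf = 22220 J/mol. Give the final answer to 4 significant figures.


dT = R*Tm^2*x / dHf
dT = 8.314 * 1780^2 * 0.026 / 22220
dT = 30.8233 K
T_new = 1780 - 30.8233 = 1749 K


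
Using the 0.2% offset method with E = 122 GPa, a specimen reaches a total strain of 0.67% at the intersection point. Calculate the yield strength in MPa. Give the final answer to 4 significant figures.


Offset strain = 0.002
Elastic strain at yield = total_strain - offset = 6.7e-03 - 0.002 = 4.7e-03
sigma_y = E * elastic_strain = 122000 * 4.7e-03
sigma_y = 573.4 MPa


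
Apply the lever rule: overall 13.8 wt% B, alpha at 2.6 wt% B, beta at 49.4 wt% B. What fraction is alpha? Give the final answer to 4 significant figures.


f_alpha = (C_beta - C0) / (C_beta - C_alpha)
f_alpha = (49.4 - 13.8) / (49.4 - 2.6)
f_alpha = 0.7607


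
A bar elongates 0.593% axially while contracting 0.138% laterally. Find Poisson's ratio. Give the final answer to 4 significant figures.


nu = -epsilon_lat / epsilon_axial
Lateral strain is contraction (negative), so using magnitudes:
nu = 0.138 / 0.593
nu = 0.2327


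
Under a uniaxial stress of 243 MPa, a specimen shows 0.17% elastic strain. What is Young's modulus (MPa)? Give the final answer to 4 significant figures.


E = sigma / epsilon
epsilon = 0.17% = 1.7e-03
E = 243 / 1.7e-03
E = 142900 MPa


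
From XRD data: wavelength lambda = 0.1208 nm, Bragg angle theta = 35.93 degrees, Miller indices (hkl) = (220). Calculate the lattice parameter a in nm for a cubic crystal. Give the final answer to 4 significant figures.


d = lambda / (2*sin(theta))
d = 0.1208 / (2*sin(35.93 deg))
d = 0.102932 nm
a = d * sqrt(h^2+k^2+l^2) = 0.102932 * sqrt(8)
a = 0.2911 nm


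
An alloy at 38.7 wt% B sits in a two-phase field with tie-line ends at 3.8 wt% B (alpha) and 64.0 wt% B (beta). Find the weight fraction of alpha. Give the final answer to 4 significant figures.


f_alpha = (C_beta - C0) / (C_beta - C_alpha)
f_alpha = (64.0 - 38.7) / (64.0 - 3.8)
f_alpha = 0.4203


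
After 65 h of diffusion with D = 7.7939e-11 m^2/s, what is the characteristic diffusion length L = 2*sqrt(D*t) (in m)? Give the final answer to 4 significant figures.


t = 65 hr = 234000 s
Diffusion length = 2*sqrt(D*t)
= 2*sqrt(7.7939e-11 * 234000)
= 8.541e-03 m


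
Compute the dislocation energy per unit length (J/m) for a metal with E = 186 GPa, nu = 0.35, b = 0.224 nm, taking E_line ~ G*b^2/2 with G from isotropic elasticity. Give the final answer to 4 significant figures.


Step 1: G = E / (2*(1+nu))
G = 186 / (2*(1+0.35)) = 68.8889 GPa = 6.88889e+10 Pa
Step 2: E_line = G*b^2/2
b = 0.224 nm = 2.24e-10 m
E_line = 0.5 * 6.88889e+10 * (2.24e-10)^2 = 1.728e-09 J/m


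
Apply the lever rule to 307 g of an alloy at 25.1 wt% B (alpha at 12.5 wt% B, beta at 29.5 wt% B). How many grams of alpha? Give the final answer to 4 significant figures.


f_alpha = (C_beta - C0) / (C_beta - C_alpha)
f_alpha = (29.5 - 25.1) / (29.5 - 12.5) = 0.258824
m_alpha = f_alpha * m_total = 0.258824 * 307 = 79.46 g


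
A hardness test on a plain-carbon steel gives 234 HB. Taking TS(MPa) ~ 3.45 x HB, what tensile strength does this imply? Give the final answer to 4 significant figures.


TS (MPa) = 3.45 * HB
TS = 3.45 * 234
TS = 807.3 MPa


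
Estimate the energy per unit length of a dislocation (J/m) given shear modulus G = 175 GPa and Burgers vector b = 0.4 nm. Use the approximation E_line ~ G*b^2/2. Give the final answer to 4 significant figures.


E = G*b^2/2
b = 0.4 nm = 4e-10 m
G = 175 GPa = 1.75e+11 Pa
E = 0.5 * 1.75e+11 * (4e-10)^2
E = 1.4e-08 J/m


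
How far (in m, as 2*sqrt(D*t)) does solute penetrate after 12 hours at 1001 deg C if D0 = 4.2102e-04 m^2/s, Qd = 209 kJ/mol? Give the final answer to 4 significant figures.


Step 1: D = D0 * exp(-Qd/(R*T))
T = 1274.15 K
D = 4.2102e-04 * exp(-209e3 / (8.314 * 1274.15)) = 1.13736e-12 m^2/s
Step 2: L = 2*sqrt(D*t)
t = 12 h = 43200 s
L = 2*sqrt(1.13736e-12 * 43200) = 4.433e-04 m


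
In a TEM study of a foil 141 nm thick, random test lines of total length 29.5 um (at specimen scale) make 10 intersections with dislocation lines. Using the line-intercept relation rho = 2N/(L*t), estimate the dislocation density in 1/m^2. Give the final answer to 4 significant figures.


rho = 2N / (L * t)
L = 29.5 um = 2.95e-05 m, t = 141 nm = 1.41e-07 m
rho = 2 * 10 / (2.95e-05 * 1.41e-07)
rho = 4.808e+12 1/m^2


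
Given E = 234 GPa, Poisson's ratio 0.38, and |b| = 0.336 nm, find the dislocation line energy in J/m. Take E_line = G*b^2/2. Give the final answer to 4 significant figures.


Step 1: G = E / (2*(1+nu))
G = 234 / (2*(1+0.38)) = 84.7826 GPa = 8.47826e+10 Pa
Step 2: E_line = G*b^2/2
b = 0.336 nm = 3.36e-10 m
E_line = 0.5 * 8.47826e+10 * (3.36e-10)^2 = 4.786e-09 J/m


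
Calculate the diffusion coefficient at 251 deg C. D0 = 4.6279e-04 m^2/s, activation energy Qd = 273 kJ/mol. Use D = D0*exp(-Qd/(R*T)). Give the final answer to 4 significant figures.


D = D0 * exp(-Qd / (R*T))
T = 524.15 K
D = 4.6279e-04 * exp(-273e3 / (8.314 * 524.15))
D = 2.873e-31 m^2/s


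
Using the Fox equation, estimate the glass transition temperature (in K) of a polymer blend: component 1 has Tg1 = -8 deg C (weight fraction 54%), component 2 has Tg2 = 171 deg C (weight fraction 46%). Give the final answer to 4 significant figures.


1/Tg = w1/Tg1 + w2/Tg2 (in Kelvin)
Tg1 = 265.15 K, Tg2 = 444.15 K
1/Tg = 0.54/265.15 + 0.46/444.15
Tg = 325.5 K


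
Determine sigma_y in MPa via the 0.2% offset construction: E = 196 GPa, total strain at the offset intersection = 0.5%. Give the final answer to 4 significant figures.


Offset strain = 0.002
Elastic strain at yield = total_strain - offset = 5e-03 - 0.002 = 3e-03
sigma_y = E * elastic_strain = 196000 * 3e-03
sigma_y = 588 MPa


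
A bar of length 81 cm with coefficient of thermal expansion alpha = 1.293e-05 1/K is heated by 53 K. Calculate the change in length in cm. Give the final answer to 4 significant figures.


dL = L0 * alpha * dT
dL = 81 * 1.293e-05 * 53
dL = 0.05551 cm


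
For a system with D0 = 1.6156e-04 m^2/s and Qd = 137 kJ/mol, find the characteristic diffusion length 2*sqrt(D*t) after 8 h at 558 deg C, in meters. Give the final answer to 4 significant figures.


Step 1: D = D0 * exp(-Qd/(R*T))
T = 831.15 K
D = 1.6156e-04 * exp(-137e3 / (8.314 * 831.15)) = 3.9636e-13 m^2/s
Step 2: L = 2*sqrt(D*t)
t = 8 h = 28800 s
L = 2*sqrt(3.9636e-13 * 28800) = 2.137e-04 m


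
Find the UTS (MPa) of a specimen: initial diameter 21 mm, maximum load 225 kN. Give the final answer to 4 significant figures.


A0 = pi*(d/2)^2 = pi*(21/2)^2 = 346.361 mm^2
UTS = F_max / A0 = 225*1000 / 346.361
UTS = 649.6 MPa


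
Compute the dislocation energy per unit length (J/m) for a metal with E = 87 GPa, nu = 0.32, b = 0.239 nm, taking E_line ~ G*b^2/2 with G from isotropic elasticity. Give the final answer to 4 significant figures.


Step 1: G = E / (2*(1+nu))
G = 87 / (2*(1+0.32)) = 32.9545 GPa = 3.29545e+10 Pa
Step 2: E_line = G*b^2/2
b = 0.239 nm = 2.39e-10 m
E_line = 0.5 * 3.29545e+10 * (2.39e-10)^2 = 9.412e-10 J/m


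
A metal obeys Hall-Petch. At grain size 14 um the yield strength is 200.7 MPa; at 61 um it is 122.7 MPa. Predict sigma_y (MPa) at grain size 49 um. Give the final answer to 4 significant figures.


sigma_y = sigma0 + k / sqrt(d)
1/sqrt(d1) = 1/sqrt(1.4e-05) = 267.261;  1/sqrt(d2) = 128.037
k = (sigma1 - sigma2) / (1/sqrt(d1) - 1/sqrt(d2)) = (200.7 - 122.7) / (267.261 - 128.037) = 0.560247 MPa*m^0.5
sigma0 = sigma1 - k/sqrt(d1) = 200.7 - 0.560247*267.261 = 50.9678 MPa
sigma_y(d3) = 50.9678 + 0.560247 / sqrt(4.9e-05) = 131 MPa


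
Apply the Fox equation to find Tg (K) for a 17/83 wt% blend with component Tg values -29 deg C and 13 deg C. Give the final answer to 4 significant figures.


1/Tg = w1/Tg1 + w2/Tg2 (in Kelvin)
Tg1 = 244.15 K, Tg2 = 286.15 K
1/Tg = 0.17/244.15 + 0.83/286.15
Tg = 278 K


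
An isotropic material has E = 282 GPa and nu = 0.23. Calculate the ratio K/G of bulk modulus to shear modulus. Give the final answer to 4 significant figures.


G = E / (2*(1+nu))
G = 282 / (2*(1+0.23)) = 114.634 GPa
K = E / (3*(1-2*nu))
K = 282 / (3*(1-2*0.23)) = 174.074 GPa
K/G = 174.074 / 114.634 = 1.519


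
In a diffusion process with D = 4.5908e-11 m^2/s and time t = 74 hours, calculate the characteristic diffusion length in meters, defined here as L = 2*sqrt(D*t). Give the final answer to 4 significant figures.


t = 74 hr = 266400 s
Diffusion length = 2*sqrt(D*t)
= 2*sqrt(4.5908e-11 * 266400)
= 6.994e-03 m


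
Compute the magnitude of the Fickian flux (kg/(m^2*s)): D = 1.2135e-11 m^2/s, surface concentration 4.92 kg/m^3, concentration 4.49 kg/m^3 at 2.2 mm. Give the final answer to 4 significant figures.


J = -D * (dC/dx) = D * (C1 - C2) / dx
J = 1.2135e-11 * (4.92 - 4.49) / 2.2e-03
J = 2.372e-09 kg/(m^2*s)


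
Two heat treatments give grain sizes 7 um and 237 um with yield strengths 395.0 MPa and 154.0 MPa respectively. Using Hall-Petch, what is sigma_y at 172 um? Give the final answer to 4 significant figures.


sigma_y = sigma0 + k / sqrt(d)
1/sqrt(d1) = 1/sqrt(7e-06) = 377.964;  1/sqrt(d2) = 64.957
k = (sigma1 - sigma2) / (1/sqrt(d1) - 1/sqrt(d2)) = (395.0 - 154.0) / (377.964 - 64.957) = 0.76995 MPa*m^0.5
sigma0 = sigma1 - k/sqrt(d1) = 395.0 - 0.76995*377.964 = 103.986 MPa
sigma_y(d3) = 103.986 + 0.76995 / sqrt(1.72e-04) = 162.7 MPa


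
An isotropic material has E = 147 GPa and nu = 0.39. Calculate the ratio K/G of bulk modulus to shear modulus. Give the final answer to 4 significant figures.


G = E / (2*(1+nu))
G = 147 / (2*(1+0.39)) = 52.8777 GPa
K = E / (3*(1-2*nu))
K = 147 / (3*(1-2*0.39)) = 222.727 GPa
K/G = 222.727 / 52.8777 = 4.212


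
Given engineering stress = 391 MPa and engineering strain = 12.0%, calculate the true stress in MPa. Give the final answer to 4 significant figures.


sigma_true = sigma_eng * (1 + epsilon_eng)
sigma_true = 391 * (1 + 0.12)
sigma_true = 437.9 MPa


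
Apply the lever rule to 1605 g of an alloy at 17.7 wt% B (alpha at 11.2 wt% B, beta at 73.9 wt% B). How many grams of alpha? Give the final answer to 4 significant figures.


f_alpha = (C_beta - C0) / (C_beta - C_alpha)
f_alpha = (73.9 - 17.7) / (73.9 - 11.2) = 0.896332
m_alpha = f_alpha * m_total = 0.896332 * 1605 = 1439 g


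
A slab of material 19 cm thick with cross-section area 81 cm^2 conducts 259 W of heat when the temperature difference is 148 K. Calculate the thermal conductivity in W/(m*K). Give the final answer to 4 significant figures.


k = Q*L / (A*dT)
L = 0.19 m, A = 8.1e-03 m^2
k = 259 * 0.19 / (8.1e-03 * 148)
k = 41.05 W/(m*K)


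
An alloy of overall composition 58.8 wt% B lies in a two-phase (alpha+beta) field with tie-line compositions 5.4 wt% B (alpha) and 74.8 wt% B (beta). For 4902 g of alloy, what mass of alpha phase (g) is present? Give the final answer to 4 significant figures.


f_alpha = (C_beta - C0) / (C_beta - C_alpha)
f_alpha = (74.8 - 58.8) / (74.8 - 5.4) = 0.230548
m_alpha = f_alpha * m_total = 0.230548 * 4902 = 1130 g


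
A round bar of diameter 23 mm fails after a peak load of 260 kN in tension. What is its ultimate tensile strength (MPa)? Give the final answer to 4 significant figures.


A0 = pi*(d/2)^2 = pi*(23/2)^2 = 415.476 mm^2
UTS = F_max / A0 = 260*1000 / 415.476
UTS = 625.8 MPa


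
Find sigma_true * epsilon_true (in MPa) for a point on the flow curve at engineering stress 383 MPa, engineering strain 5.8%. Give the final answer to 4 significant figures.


sigma_true = sigma_eng * (1 + epsilon_eng)
sigma_true = 383 * (1 + 0.058) = 405.214 MPa
epsilon_true = ln(1 + epsilon_eng)
epsilon_true = ln(1 + 0.058) = 0.0563803
sigma_true * epsilon_true = 405.214 * 0.0563803 = 22.85 MPa


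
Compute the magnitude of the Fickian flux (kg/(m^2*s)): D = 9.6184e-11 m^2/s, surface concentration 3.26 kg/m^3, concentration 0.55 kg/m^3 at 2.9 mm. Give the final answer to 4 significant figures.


J = -D * (dC/dx) = D * (C1 - C2) / dx
J = 9.6184e-11 * (3.26 - 0.55) / 2.9e-03
J = 8.988e-08 kg/(m^2*s)


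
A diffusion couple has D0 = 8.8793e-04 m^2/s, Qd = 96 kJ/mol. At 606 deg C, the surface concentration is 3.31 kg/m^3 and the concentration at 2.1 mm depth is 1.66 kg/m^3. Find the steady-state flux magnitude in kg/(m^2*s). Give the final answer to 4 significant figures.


Step 1: D = D0 * exp(-Qd/(R*T))
T = 606 + 273.15 = 879.15 K
D = 8.8793e-04 * exp(-96e3 / (8.314 * 879.15)) = 1.75525e-09 m^2/s
Step 2: J = D * (C1 - C2) / dx
J = 1.75525e-09 * (3.31 - 1.66) / 2.1e-03
J = 1.379e-06 kg/(m^2*s)


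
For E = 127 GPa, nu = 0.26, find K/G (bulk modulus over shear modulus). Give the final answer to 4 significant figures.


G = E / (2*(1+nu))
G = 127 / (2*(1+0.26)) = 50.3968 GPa
K = E / (3*(1-2*nu))
K = 127 / (3*(1-2*0.26)) = 88.1944 GPa
K/G = 88.1944 / 50.3968 = 1.75


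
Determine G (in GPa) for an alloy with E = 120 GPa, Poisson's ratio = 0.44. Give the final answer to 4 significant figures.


G = E / (2*(1+nu))
G = 120 / (2*(1+0.44))
G = 41.67 GPa


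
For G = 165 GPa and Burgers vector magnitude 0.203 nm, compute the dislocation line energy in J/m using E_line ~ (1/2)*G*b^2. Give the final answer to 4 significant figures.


E = G*b^2/2
b = 0.203 nm = 2.03e-10 m
G = 165 GPa = 1.65e+11 Pa
E = 0.5 * 1.65e+11 * (2.03e-10)^2
E = 3.4e-09 J/m


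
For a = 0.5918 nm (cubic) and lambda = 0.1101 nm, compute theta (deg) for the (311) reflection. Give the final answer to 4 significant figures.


d = a / sqrt(h^2+k^2+l^2)
d = 0.5918 / sqrt(11) = 0.178434 nm
lambda = 2*d*sin(theta)  =>  sin(theta) = lambda / (2*d)
sin(theta) = 0.1101 / (2 * 0.178434) = 0.308517
theta = 17.97 deg


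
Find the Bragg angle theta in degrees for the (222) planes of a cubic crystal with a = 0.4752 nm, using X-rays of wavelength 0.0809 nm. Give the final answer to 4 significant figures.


d = a / sqrt(h^2+k^2+l^2)
d = 0.4752 / sqrt(12) = 0.137178 nm
lambda = 2*d*sin(theta)  =>  sin(theta) = lambda / (2*d)
sin(theta) = 0.0809 / (2 * 0.137178) = 0.294871
theta = 17.15 deg


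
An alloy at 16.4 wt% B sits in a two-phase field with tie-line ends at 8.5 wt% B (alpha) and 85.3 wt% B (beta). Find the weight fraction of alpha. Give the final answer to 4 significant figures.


f_alpha = (C_beta - C0) / (C_beta - C_alpha)
f_alpha = (85.3 - 16.4) / (85.3 - 8.5)
f_alpha = 0.8971


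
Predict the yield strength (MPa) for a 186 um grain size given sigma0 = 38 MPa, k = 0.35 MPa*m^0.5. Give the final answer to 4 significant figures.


sigma_y = sigma0 + k / sqrt(d)
d = 186 um = 1.86e-04 m
sigma_y = 38 + 0.35 / sqrt(1.86e-04)
sigma_y = 63.66 MPa


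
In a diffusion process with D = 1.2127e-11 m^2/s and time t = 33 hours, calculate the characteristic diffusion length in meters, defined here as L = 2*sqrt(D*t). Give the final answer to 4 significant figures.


t = 33 hr = 118800 s
Diffusion length = 2*sqrt(D*t)
= 2*sqrt(1.2127e-11 * 118800)
= 2.401e-03 m


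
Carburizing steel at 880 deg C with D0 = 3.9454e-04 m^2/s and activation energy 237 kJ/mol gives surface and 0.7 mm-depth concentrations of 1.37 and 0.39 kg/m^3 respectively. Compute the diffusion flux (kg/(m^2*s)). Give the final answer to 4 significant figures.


Step 1: D = D0 * exp(-Qd/(R*T))
T = 880 + 273.15 = 1153.15 K
D = 3.9454e-04 * exp(-237e3 / (8.314 * 1153.15)) = 7.24822e-15 m^2/s
Step 2: J = D * (C1 - C2) / dx
J = 7.24822e-15 * (1.37 - 0.39) / 7e-04
J = 1.015e-11 kg/(m^2*s)


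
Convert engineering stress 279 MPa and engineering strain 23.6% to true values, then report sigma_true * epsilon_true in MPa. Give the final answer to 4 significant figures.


sigma_true = sigma_eng * (1 + epsilon_eng)
sigma_true = 279 * (1 + 0.236) = 344.844 MPa
epsilon_true = ln(1 + epsilon_eng)
epsilon_true = ln(1 + 0.236) = 0.21188
sigma_true * epsilon_true = 344.844 * 0.21188 = 73.07 MPa


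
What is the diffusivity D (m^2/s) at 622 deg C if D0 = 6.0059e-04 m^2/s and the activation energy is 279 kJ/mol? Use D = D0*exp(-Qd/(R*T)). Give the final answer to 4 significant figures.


D = D0 * exp(-Qd / (R*T))
T = 895.15 K
D = 6.0059e-04 * exp(-279e3 / (8.314 * 895.15))
D = 3.144e-20 m^2/s


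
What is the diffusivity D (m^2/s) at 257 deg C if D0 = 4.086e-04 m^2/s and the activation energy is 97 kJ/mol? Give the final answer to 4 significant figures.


D = D0 * exp(-Qd / (R*T))
T = 530.15 K
D = 4.086e-04 * exp(-97e3 / (8.314 * 530.15))
D = 1.132e-13 m^2/s


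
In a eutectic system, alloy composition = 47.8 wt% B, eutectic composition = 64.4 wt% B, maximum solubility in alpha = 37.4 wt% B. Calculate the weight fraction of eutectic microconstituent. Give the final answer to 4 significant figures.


f_primary = (C_e - C0) / (C_e - C_alpha_max)
f_primary = (64.4 - 47.8) / (64.4 - 37.4)
f_primary = 0.614815
f_eutectic = 1 - 0.614815 = 0.3852


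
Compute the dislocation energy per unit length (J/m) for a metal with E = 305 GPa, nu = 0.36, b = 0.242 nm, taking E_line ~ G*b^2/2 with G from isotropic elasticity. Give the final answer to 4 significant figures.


Step 1: G = E / (2*(1+nu))
G = 305 / (2*(1+0.36)) = 112.132 GPa = 1.12132e+11 Pa
Step 2: E_line = G*b^2/2
b = 0.242 nm = 2.42e-10 m
E_line = 0.5 * 1.12132e+11 * (2.42e-10)^2 = 3.283e-09 J/m


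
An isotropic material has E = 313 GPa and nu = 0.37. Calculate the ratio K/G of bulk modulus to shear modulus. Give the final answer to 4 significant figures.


G = E / (2*(1+nu))
G = 313 / (2*(1+0.37)) = 114.234 GPa
K = E / (3*(1-2*nu))
K = 313 / (3*(1-2*0.37)) = 401.282 GPa
K/G = 401.282 / 114.234 = 3.513


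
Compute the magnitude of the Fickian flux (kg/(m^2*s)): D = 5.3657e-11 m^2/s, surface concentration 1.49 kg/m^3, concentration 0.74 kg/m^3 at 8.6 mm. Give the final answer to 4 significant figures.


J = -D * (dC/dx) = D * (C1 - C2) / dx
J = 5.3657e-11 * (1.49 - 0.74) / 8.6e-03
J = 4.679e-09 kg/(m^2*s)


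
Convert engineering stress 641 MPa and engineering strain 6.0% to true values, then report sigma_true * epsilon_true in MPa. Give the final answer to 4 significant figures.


sigma_true = sigma_eng * (1 + epsilon_eng)
sigma_true = 641 * (1 + 0.06) = 679.46 MPa
epsilon_true = ln(1 + epsilon_eng)
epsilon_true = ln(1 + 0.06) = 0.0582689
sigma_true * epsilon_true = 679.46 * 0.0582689 = 39.59 MPa


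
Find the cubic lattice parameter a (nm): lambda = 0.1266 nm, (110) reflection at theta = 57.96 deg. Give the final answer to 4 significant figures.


d = lambda / (2*sin(theta))
d = 0.1266 / (2*sin(57.96 deg))
d = 0.0746746 nm
a = d * sqrt(h^2+k^2+l^2) = 0.0746746 * sqrt(2)
a = 0.1056 nm


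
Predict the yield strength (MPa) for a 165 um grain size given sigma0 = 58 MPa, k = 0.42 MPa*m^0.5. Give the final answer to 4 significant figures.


sigma_y = sigma0 + k / sqrt(d)
d = 165 um = 1.65e-04 m
sigma_y = 58 + 0.42 / sqrt(1.65e-04)
sigma_y = 90.7 MPa


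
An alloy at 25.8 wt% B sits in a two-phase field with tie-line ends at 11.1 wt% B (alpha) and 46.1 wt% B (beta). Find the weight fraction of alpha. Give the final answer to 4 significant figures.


f_alpha = (C_beta - C0) / (C_beta - C_alpha)
f_alpha = (46.1 - 25.8) / (46.1 - 11.1)
f_alpha = 0.58


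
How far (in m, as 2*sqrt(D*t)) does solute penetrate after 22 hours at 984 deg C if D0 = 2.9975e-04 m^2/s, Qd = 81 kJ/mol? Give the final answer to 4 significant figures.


Step 1: D = D0 * exp(-Qd/(R*T))
T = 1257.15 K
D = 2.9975e-04 * exp(-81e3 / (8.314 * 1257.15)) = 1.29147e-07 m^2/s
Step 2: L = 2*sqrt(D*t)
t = 22 h = 79200 s
L = 2*sqrt(1.29147e-07 * 79200) = 0.2023 m


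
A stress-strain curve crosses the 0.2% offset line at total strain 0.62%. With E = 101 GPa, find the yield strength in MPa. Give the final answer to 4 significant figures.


Offset strain = 0.002
Elastic strain at yield = total_strain - offset = 6.2e-03 - 0.002 = 4.2e-03
sigma_y = E * elastic_strain = 101000 * 4.2e-03
sigma_y = 424.2 MPa


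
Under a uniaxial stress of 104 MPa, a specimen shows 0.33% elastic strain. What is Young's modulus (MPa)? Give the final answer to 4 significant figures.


E = sigma / epsilon
epsilon = 0.33% = 3.3e-03
E = 104 / 3.3e-03
E = 31520 MPa


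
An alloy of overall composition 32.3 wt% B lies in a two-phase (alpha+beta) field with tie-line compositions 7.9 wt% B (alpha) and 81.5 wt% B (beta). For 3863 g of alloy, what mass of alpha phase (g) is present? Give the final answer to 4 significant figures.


f_alpha = (C_beta - C0) / (C_beta - C_alpha)
f_alpha = (81.5 - 32.3) / (81.5 - 7.9) = 0.668478
m_alpha = f_alpha * m_total = 0.668478 * 3863 = 2582 g


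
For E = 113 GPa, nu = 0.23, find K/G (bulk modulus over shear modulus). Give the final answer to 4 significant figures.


G = E / (2*(1+nu))
G = 113 / (2*(1+0.23)) = 45.935 GPa
K = E / (3*(1-2*nu))
K = 113 / (3*(1-2*0.23)) = 69.7531 GPa
K/G = 69.7531 / 45.935 = 1.519


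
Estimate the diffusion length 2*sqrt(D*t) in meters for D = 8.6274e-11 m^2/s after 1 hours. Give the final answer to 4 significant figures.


t = 1 hr = 3600 s
Diffusion length = 2*sqrt(D*t)
= 2*sqrt(8.6274e-11 * 3600)
= 1.115e-03 m


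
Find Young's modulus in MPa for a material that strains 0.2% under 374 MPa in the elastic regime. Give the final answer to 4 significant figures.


E = sigma / epsilon
epsilon = 0.2% = 2e-03
E = 374 / 2e-03
E = 187000 MPa


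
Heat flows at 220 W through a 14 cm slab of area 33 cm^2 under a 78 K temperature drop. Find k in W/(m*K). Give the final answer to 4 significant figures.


k = Q*L / (A*dT)
L = 0.14 m, A = 3.3e-03 m^2
k = 220 * 0.14 / (3.3e-03 * 78)
k = 119.7 W/(m*K)


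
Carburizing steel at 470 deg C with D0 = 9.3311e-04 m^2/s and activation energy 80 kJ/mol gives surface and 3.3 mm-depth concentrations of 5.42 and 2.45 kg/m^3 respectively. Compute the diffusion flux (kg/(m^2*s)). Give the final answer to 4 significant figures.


Step 1: D = D0 * exp(-Qd/(R*T))
T = 470 + 273.15 = 743.15 K
D = 9.3311e-04 * exp(-80e3 / (8.314 * 743.15)) = 2.22166e-09 m^2/s
Step 2: J = D * (C1 - C2) / dx
J = 2.22166e-09 * (5.42 - 2.45) / 3.3e-03
J = 1.999e-06 kg/(m^2*s)


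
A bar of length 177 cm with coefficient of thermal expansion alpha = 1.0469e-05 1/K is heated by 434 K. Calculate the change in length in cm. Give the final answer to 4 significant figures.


dL = L0 * alpha * dT
dL = 177 * 1.0469e-05 * 434
dL = 0.8042 cm


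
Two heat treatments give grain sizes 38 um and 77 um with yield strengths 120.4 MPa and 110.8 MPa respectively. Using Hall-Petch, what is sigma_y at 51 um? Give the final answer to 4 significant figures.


sigma_y = sigma0 + k / sqrt(d)
1/sqrt(d1) = 1/sqrt(3.8e-05) = 162.221;  1/sqrt(d2) = 113.961
k = (sigma1 - sigma2) / (1/sqrt(d1) - 1/sqrt(d2)) = (120.4 - 110.8) / (162.221 - 113.961) = 0.198919 MPa*m^0.5
sigma0 = sigma1 - k/sqrt(d1) = 120.4 - 0.198919*162.221 = 88.1311 MPa
sigma_y(d3) = 88.1311 + 0.198919 / sqrt(5.1e-05) = 116 MPa


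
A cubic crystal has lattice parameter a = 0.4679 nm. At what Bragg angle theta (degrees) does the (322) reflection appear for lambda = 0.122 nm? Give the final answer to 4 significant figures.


d = a / sqrt(h^2+k^2+l^2)
d = 0.4679 / sqrt(17) = 0.113482 nm
lambda = 2*d*sin(theta)  =>  sin(theta) = lambda / (2*d)
sin(theta) = 0.122 / (2 * 0.113482) = 0.537528
theta = 32.52 deg


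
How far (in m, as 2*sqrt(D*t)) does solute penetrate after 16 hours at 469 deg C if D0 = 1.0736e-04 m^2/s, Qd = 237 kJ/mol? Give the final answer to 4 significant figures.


Step 1: D = D0 * exp(-Qd/(R*T))
T = 742.15 K
D = 1.0736e-04 * exp(-237e3 / (8.314 * 742.15)) = 2.23616e-21 m^2/s
Step 2: L = 2*sqrt(D*t)
t = 16 h = 57600 s
L = 2*sqrt(2.23616e-21 * 57600) = 2.27e-08 m


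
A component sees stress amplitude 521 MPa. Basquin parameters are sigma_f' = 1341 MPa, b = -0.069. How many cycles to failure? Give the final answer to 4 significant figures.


sigma_a = sigma_f' * (2*Nf)^b
2*Nf = (sigma_a / sigma_f')^(1/b)
2*Nf = (521 / 1341)^(1/-0.069)
2*Nf = 892473
Nf = 446200 cycles


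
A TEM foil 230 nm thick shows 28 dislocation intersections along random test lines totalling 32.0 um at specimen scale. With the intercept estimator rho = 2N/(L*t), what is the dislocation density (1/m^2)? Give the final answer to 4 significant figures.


rho = 2N / (L * t)
L = 32.0 um = 3.2e-05 m, t = 230 nm = 2.3e-07 m
rho = 2 * 28 / (3.2e-05 * 2.3e-07)
rho = 7.609e+12 1/m^2


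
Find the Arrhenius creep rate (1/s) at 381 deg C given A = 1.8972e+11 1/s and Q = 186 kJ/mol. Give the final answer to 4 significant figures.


rate = A * exp(-Q / (R*T))
T = 381 + 273.15 = 654.15 K
rate = 1.8972e+11 * exp(-186e3 / (8.314 * 654.15))
rate = 2.662e-04 1/s


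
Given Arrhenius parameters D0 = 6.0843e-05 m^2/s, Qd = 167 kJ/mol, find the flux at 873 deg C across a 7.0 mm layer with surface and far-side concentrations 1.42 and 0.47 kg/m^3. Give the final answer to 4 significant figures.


Step 1: D = D0 * exp(-Qd/(R*T))
T = 873 + 273.15 = 1146.15 K
D = 6.0843e-05 * exp(-167e3 / (8.314 * 1146.15)) = 1.48963e-12 m^2/s
Step 2: J = D * (C1 - C2) / dx
J = 1.48963e-12 * (1.42 - 0.47) / 7e-03
J = 2.022e-10 kg/(m^2*s)


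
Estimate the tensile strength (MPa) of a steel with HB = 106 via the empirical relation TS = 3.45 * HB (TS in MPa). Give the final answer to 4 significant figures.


TS (MPa) = 3.45 * HB
TS = 3.45 * 106
TS = 365.7 MPa


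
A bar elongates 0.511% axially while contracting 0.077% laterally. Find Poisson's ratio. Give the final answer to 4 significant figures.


nu = -epsilon_lat / epsilon_axial
Lateral strain is contraction (negative), so using magnitudes:
nu = 0.077 / 0.511
nu = 0.1507


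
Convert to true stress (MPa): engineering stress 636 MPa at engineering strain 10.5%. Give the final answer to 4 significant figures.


sigma_true = sigma_eng * (1 + epsilon_eng)
sigma_true = 636 * (1 + 0.105)
sigma_true = 702.8 MPa


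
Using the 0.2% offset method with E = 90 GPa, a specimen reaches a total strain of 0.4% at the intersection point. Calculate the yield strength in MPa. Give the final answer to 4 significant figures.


Offset strain = 0.002
Elastic strain at yield = total_strain - offset = 4e-03 - 0.002 = 2e-03
sigma_y = E * elastic_strain = 90000 * 2e-03
sigma_y = 180 MPa


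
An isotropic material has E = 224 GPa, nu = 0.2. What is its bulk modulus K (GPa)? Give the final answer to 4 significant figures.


K = E / (3*(1-2*nu))
K = 224 / (3*(1-2*0.2))
K = 124.4 GPa


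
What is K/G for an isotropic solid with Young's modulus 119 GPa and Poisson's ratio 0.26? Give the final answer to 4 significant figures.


G = E / (2*(1+nu))
G = 119 / (2*(1+0.26)) = 47.2222 GPa
K = E / (3*(1-2*nu))
K = 119 / (3*(1-2*0.26)) = 82.6389 GPa
K/G = 82.6389 / 47.2222 = 1.75


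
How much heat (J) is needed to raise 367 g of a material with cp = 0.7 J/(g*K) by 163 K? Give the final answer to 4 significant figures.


Q = m * cp * dT
Q = 367 * 0.7 * 163
Q = 41870 J


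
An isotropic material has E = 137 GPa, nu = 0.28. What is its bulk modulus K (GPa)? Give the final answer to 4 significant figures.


K = E / (3*(1-2*nu))
K = 137 / (3*(1-2*0.28))
K = 103.8 GPa


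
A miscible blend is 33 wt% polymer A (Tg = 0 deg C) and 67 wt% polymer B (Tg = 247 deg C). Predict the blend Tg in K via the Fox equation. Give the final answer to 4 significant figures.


1/Tg = w1/Tg1 + w2/Tg2 (in Kelvin)
Tg1 = 273.15 K, Tg2 = 520.15 K
1/Tg = 0.33/273.15 + 0.67/520.15
Tg = 400.6 K


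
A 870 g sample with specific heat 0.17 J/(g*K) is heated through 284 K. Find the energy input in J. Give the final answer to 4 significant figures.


Q = m * cp * dT
Q = 870 * 0.17 * 284
Q = 42000 J


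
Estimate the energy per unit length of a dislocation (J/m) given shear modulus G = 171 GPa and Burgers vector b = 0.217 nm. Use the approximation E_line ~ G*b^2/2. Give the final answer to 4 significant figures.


E = G*b^2/2
b = 0.217 nm = 2.17e-10 m
G = 171 GPa = 1.71e+11 Pa
E = 0.5 * 1.71e+11 * (2.17e-10)^2
E = 4.026e-09 J/m


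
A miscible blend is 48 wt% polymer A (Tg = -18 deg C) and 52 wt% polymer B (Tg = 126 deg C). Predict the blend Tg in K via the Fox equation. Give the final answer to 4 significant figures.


1/Tg = w1/Tg1 + w2/Tg2 (in Kelvin)
Tg1 = 255.15 K, Tg2 = 399.15 K
1/Tg = 0.48/255.15 + 0.52/399.15
Tg = 314.1 K


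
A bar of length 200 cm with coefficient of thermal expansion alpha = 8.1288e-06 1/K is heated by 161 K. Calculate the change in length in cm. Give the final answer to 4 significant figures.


dL = L0 * alpha * dT
dL = 200 * 8.1288e-06 * 161
dL = 0.2617 cm


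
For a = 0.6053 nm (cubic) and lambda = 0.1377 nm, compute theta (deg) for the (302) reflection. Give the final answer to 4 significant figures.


d = a / sqrt(h^2+k^2+l^2)
d = 0.6053 / sqrt(13) = 0.16788 nm
lambda = 2*d*sin(theta)  =>  sin(theta) = lambda / (2*d)
sin(theta) = 0.1377 / (2 * 0.16788) = 0.410114
theta = 24.21 deg


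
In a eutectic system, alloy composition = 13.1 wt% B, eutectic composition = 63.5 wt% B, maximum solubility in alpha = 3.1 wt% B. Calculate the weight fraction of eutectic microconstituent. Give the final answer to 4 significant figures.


f_primary = (C_e - C0) / (C_e - C_alpha_max)
f_primary = (63.5 - 13.1) / (63.5 - 3.1)
f_primary = 0.834437
f_eutectic = 1 - 0.834437 = 0.1656


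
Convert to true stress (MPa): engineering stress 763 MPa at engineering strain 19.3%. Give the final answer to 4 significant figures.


sigma_true = sigma_eng * (1 + epsilon_eng)
sigma_true = 763 * (1 + 0.193)
sigma_true = 910.3 MPa


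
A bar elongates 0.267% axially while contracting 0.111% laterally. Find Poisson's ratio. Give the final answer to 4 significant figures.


nu = -epsilon_lat / epsilon_axial
Lateral strain is contraction (negative), so using magnitudes:
nu = 0.111 / 0.267
nu = 0.4157
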